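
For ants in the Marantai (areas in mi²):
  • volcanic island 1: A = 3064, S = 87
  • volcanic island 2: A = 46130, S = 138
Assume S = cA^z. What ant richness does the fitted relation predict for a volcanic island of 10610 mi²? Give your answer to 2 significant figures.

z = ln(138/87) / ln(46130/3064) = 0.4613 / 2.7117 = 0.1701
c = 87 / 3064^0.1701 = 87 / 3.918 = 22.2
S₃ = 22.2 × 10610^0.1701 = 22.2 × 4.841 ≈ 107.5

110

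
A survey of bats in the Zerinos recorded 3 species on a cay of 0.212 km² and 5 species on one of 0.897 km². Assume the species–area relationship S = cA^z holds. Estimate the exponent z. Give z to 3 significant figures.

0.354

Taking logs: ln S = ln c + z ln A, so z = (ln S₂ − ln S₁)/(ln A₂ − ln A₁).
z = ln(5/3) / ln(0.897/0.212) = ln(1.667) / ln(4.231) = 0.5108 / 1.4425 = 0.3541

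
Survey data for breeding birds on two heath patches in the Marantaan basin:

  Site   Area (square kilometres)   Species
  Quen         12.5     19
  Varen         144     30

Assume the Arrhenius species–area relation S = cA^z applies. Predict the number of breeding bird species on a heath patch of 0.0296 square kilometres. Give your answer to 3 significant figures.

6.14

z = ln(30/19) / ln(144/12.5) = 0.4568 / 2.4441 = 0.1869
c = 19 / 12.5^0.1869 = 19 / 1.603 = 11.85
S₃ = 11.85 × 0.0296^0.1869 = 11.85 × 0.518 ≈ 6.139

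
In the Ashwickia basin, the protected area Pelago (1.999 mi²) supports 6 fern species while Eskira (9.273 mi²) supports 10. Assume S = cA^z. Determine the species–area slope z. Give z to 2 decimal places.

Taking logs: ln S = ln c + z ln A, so z = (ln S₂ − ln S₁)/(ln A₂ − ln A₁).
z = ln(10/6) / ln(9.273/1.999) = ln(1.667) / ln(4.639) = 0.5108 / 1.5345 = 0.3329

0.33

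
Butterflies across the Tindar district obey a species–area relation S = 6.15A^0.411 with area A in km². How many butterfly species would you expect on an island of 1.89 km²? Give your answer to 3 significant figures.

7.99

S = 6.15 × 1.89^0.411
ln S = ln 6.15 + 0.411 × ln 1.89 = 1.8165 + 0.411 × 0.6366 = 2.0781
S = e^2.0781 ≈ 7.989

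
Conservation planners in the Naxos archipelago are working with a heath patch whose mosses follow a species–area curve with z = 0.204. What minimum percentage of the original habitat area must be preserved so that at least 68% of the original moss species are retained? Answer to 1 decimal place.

15.1%

Need (A_new/A_old)^0.204 = 0.68, so A_new/A_old = 0.68^(1/0.204) = 0.68^4.902
ln(A_new/A_old) = ln 0.68 / 0.204 = -0.3857 / 0.204 = -1.8905
A_new/A_old = e^-1.8905 ≈ 0.151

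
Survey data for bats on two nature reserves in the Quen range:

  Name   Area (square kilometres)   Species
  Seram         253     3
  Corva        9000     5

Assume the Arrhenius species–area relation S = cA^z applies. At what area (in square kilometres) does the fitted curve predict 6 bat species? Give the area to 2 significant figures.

z = ln(5/3) / ln(9000/253) = 0.5108 / 3.5716 = 0.1430
c = 3 / 253^0.1430 = 3 / 2.207 = 1.36
A = (6/1.36)^(1/0.1430) ⇒ ln A = ln(4.413)/0.1430 = 10.3797
A = e^10.3797 ≈ 32200 square kilometres

32000 square kilometres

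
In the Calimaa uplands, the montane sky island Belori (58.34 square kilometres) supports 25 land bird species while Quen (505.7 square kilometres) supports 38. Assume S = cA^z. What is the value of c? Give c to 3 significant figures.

11.4

z = ln(S₂/S₁) / ln(A₂/A₁) = ln(38/25) / ln(505.7/58.34) = 0.4187 / 2.1597 = 0.1939
c = S₁ / A₁^z = 25 / 58.34^0.1939 = 25 / 2.2 = 11.36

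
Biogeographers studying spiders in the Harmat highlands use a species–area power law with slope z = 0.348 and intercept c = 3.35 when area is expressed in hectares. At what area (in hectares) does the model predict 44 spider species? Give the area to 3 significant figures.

44 = 3.35 × A^0.348  ⇒  A^0.348 = 44/3.35 = 13.13
ln A = ln(13.13) / 0.348 = 2.5752 / 0.348 = 7.4001
A = e^7.4001 ≈ 1636 hectares

1640 hectares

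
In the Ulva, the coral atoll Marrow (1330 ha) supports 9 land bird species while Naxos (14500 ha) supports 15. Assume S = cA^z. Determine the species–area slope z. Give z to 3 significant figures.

0.214

Taking logs: ln S = ln c + z ln A, so z = (ln S₂ − ln S₁)/(ln A₂ − ln A₁).
z = ln(15/9) / ln(14500/1330) = ln(1.667) / ln(10.9) = 0.5108 / 2.3890 = 0.2138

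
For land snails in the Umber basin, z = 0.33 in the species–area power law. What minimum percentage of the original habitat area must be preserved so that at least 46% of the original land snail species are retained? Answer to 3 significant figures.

Need (A_new/A_old)^0.33 = 0.46, so A_new/A_old = 0.46^(1/0.33) = 0.46^3.03
ln(A_new/A_old) = ln 0.46 / 0.33 = -0.7765 / 0.33 = -2.3531
A_new/A_old = e^-2.3531 ≈ 0.09507

9.51%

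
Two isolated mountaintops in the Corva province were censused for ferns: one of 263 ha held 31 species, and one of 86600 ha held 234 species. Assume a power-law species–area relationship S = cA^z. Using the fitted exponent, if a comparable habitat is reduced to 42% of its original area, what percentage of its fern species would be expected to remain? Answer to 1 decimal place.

73.9%

z = ln(234/31) / ln(86600/263) = 2.0213 / 5.7969 = 0.3487
S_new/S_old = (A_new/A_old)^z = 0.42^0.3487 = exp(0.3487 × -0.8675) = 0.739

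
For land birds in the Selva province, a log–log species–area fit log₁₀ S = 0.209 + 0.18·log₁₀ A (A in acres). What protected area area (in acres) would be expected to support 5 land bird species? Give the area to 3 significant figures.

527 acres

5 = 1.618 × A^0.18  ⇒  A^0.18 = 5/1.618 = 3.09
ln A = ln(3.09) / 0.18 = 1.1282 / 0.18 = 6.2678
A = e^6.2678 ≈ 527.3 acres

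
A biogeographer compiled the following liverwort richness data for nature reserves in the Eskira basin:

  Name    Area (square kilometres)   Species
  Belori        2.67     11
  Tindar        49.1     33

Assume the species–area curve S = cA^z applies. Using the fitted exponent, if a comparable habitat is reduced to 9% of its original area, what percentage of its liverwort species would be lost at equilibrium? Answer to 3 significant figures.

z = ln(33/11) / ln(49.1/2.67) = 1.0986 / 2.9118 = 0.3773
S_new/S_old = (A_new/A_old)^z = 0.09^0.3773 = exp(0.3773 × -2.4079) = 0.4031
Fraction lost = 1 − 0.4031 = 0.5969

59.7%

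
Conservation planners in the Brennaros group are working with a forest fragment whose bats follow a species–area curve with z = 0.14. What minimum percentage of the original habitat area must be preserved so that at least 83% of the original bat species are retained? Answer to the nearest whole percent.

Need (A_new/A_old)^0.14 = 0.83, so A_new/A_old = 0.83^(1/0.14) = 0.83^7.143
ln(A_new/A_old) = ln 0.83 / 0.14 = -0.1863 / 0.14 = -1.3309
A_new/A_old = e^-1.3309 ≈ 0.2642

26%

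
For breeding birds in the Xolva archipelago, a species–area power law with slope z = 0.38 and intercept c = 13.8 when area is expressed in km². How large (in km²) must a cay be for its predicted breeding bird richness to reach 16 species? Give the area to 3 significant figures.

1.48 km²

16 = 13.8 × A^0.38  ⇒  A^0.38 = 16/13.8 = 1.159
ln A = ln(1.159) / 0.38 = 0.1479 / 0.38 = 0.3893
A = e^0.3893 ≈ 1.476 km²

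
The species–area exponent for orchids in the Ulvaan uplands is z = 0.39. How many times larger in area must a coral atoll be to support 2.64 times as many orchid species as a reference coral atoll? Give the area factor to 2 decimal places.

(A₂/A₁)^0.39 = 2.64, so A₂/A₁ = 2.64^(1/0.39) = 2.64^2.564
ln(A₂/A₁) = ln 2.64 / 0.39 = 0.9708 / 0.39 = 2.4892
A₂/A₁ = e^2.4892 ≈ 12.05

12.05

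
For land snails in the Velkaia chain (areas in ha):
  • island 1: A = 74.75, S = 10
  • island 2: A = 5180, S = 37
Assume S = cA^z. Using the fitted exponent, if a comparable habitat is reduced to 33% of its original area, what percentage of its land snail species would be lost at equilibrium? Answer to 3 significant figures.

z = ln(37/10) / ln(5180/74.75) = 1.3083 / 4.2384 = 0.3087
S_new/S_old = (A_new/A_old)^z = 0.33^0.3087 = exp(0.3087 × -1.1087) = 0.7102
Fraction lost = 1 − 0.7102 = 0.2898

29.0%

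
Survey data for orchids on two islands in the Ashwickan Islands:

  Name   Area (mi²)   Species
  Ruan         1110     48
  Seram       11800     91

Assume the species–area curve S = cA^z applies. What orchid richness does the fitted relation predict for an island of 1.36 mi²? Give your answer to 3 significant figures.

z = ln(91/48) / ln(11800/1110) = 0.6397 / 2.3637 = 0.2706
c = 48 / 1110^0.2706 = 48 / 6.67 = 7.197
S₃ = 7.197 × 1.36^0.2706 = 7.197 × 1.087 ≈ 7.821

7.82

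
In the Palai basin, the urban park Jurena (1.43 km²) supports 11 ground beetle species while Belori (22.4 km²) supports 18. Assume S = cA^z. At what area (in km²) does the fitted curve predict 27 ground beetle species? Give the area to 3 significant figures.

z = ln(18/11) / ln(22.4/1.43) = 0.4925 / 2.7514 = 0.1790
c = 11 / 1.43^0.1790 = 11 / 1.066 = 10.32
A = (27/10.32)^(1/0.1790) ⇒ ln A = ln(2.617)/0.1790 = 5.3743
A = e^5.3743 ≈ 215.8 km²

216 km²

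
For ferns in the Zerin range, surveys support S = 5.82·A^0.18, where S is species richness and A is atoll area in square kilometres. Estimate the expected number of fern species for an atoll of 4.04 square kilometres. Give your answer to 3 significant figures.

7.48

S = 5.82 × 4.04^0.18 = 5.82 × 1.286 ≈ 7.483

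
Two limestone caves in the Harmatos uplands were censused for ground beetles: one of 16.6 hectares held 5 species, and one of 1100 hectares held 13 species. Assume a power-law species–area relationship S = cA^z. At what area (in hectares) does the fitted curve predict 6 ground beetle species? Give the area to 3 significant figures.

37.0 hectares

z = ln(13/5) / ln(1100/16.6) = 0.9555 / 4.1937 = 0.2278
c = 5 / 16.6^0.2278 = 5 / 1.897 = 2.636
A = (6/2.636)^(1/0.2278) ⇒ ln A = ln(2.276)/0.2278 = 3.6096
A = e^3.6096 ≈ 36.95 hectares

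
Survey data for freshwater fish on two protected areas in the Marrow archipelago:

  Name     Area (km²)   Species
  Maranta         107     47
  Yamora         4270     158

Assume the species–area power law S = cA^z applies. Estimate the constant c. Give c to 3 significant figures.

10.1

z = ln(S₂/S₁) / ln(A₂/A₁) = ln(158/47) / ln(4270/107) = 1.2124 / 3.6865 = 0.3289
c = S₁ / A₁^z = 47 / 107^0.3289 = 47 / 4.65 = 10.11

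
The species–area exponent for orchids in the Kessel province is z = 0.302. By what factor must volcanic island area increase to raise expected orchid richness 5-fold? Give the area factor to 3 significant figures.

206

(A₂/A₁)^0.302 = 5, so A₂/A₁ = 5^(1/0.302) = 5^3.311
ln(A₂/A₁) = ln 5 / 0.302 = 1.6094 / 0.302 = 5.3293
A₂/A₁ = e^5.3293 ≈ 206.3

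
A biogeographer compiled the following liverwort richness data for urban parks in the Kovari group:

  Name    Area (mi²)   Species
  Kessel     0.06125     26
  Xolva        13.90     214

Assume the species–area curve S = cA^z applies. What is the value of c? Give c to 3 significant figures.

77.0

z = ln(S₂/S₁) / ln(A₂/A₁) = ln(214/26) / ln(13.9/0.06125) = 2.1079 / 5.4247 = 0.3886
c = S₁ / A₁^z = 26 / 0.06125^0.3886 = 26 / 0.3378 = 76.96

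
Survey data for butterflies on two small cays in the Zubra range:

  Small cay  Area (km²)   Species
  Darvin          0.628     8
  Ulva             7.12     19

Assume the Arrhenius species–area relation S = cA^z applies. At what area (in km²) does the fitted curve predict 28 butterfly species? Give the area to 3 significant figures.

21.1 km²

z = ln(19/8) / ln(7.12/0.628) = 0.8650 / 2.4281 = 0.3562
c = 8 / 0.628^0.3562 = 8 / 0.8473 = 9.442
A = (28/9.442)^(1/0.3562) ⇒ ln A = ln(2.965)/0.3562 = 3.0514
A = e^3.0514 ≈ 21.14 km²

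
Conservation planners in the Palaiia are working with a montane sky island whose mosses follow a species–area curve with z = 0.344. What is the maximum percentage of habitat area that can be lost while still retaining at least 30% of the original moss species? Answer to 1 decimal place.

Need (A_new/A_old)^0.344 = 0.3, so A_new/A_old = 0.3^(1/0.344) = 0.3^2.907
ln(A_new/A_old) = ln 0.3 / 0.344 = -1.2040 / 0.344 = -3.4999
A_new/A_old = e^-3.4999 ≈ 0.0302
Fraction that can be lost = 1 − 0.0302 = 0.9698

97.0%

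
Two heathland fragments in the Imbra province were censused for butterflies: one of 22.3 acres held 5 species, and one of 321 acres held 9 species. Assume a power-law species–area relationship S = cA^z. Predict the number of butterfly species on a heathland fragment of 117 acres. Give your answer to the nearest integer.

z = ln(9/5) / ln(321/22.3) = 0.5878 / 2.6669 = 0.2204
c = 5 / 22.3^0.2204 = 5 / 1.982 = 2.522
S₃ = 2.522 × 117^0.2204 = 2.522 × 2.857 ≈ 7.205

7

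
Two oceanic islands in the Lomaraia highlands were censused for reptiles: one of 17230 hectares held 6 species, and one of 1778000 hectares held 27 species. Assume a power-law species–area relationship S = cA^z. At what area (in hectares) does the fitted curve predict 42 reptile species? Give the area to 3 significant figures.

z = ln(27/6) / ln(1778000/17230) = 1.5041 / 4.6366 = 0.3244
c = 6 / 17230^0.3244 = 6 / 23.67 = 0.2535
A = (42/0.2535)^(1/0.3244) ⇒ ln A = ln(165.7)/0.3244 = 15.7530
A = e^15.7530 ≈ 6941508 hectares

6940000 hectares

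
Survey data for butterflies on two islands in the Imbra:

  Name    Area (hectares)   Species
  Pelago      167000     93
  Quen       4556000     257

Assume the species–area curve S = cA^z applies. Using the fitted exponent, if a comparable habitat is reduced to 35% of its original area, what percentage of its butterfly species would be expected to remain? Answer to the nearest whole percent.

72%

z = ln(257/93) / ln(4556000/167000) = 1.0165 / 3.3062 = 0.3074
S_new/S_old = (A_new/A_old)^z = 0.35^0.3074 = exp(0.3074 × -1.0498) = 0.7241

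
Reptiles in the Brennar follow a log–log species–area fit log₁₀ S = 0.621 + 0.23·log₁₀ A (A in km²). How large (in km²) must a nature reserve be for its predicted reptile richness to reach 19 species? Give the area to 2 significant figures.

19 = 4.178 × A^0.23  ⇒  A^0.23 = 19/4.178 = 4.547
ln A = ln(4.547) / 0.23 = 1.5145 / 0.23 = 6.5849
A = e^6.5849 ≈ 724.1 km²

720 km²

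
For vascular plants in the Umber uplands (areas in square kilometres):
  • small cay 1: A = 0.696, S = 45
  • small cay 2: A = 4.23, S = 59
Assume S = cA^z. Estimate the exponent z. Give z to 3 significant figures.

0.150

Taking logs: ln S = ln c + z ln A, so z = (ln S₂ − ln S₁)/(ln A₂ − ln A₁).
z = ln(59/45) / ln(4.23/0.696) = ln(1.311) / ln(6.078) = 0.2709 / 1.8046 = 0.1501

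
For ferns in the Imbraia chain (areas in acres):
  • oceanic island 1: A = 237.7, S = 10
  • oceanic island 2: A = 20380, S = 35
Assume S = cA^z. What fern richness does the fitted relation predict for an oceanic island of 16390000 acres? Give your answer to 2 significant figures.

230

z = ln(35/10) / ln(20380/237.7) = 1.2528 / 4.4513 = 0.2814
c = 10 / 237.7^0.2814 = 10 / 4.663 = 2.144
S₃ = 2.144 × 16390000^0.2814 = 2.144 × 107.3 ≈ 230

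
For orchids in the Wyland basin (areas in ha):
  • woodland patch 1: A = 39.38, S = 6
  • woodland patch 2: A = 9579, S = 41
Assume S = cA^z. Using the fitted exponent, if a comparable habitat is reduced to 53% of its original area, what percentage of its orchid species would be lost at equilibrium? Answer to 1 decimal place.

z = ln(41/6) / ln(9579/39.38) = 1.9218 / 5.4941 = 0.3498
S_new/S_old = (A_new/A_old)^z = 0.53^0.3498 = exp(0.3498 × -0.6349) = 0.8009
Fraction lost = 1 − 0.8009 = 0.1991

19.9%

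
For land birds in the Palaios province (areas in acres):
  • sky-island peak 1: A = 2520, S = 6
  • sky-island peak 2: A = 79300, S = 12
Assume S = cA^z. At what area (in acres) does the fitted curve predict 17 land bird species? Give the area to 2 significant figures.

450000 acres

z = ln(12/6) / ln(79300/2520) = 0.6931 / 3.4490 = 0.2010
c = 6 / 2520^0.2010 = 6 / 4.826 = 1.243
A = (17/1.243)^(1/0.2010) ⇒ ln A = ln(13.67)/0.2010 = 13.0141
A = e^13.0141 ≈ 448699 acres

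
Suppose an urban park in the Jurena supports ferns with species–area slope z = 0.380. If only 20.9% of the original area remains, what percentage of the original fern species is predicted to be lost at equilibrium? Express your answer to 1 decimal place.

44.8%

S_new/S_old = (A_new/A_old)^z = 0.209^0.38
= exp(0.38 × ln 0.209) = exp(0.38 × -1.5654) = exp(-0.5949) ≈ 0.5516
Fraction lost = 1 − 0.5516 = 0.4484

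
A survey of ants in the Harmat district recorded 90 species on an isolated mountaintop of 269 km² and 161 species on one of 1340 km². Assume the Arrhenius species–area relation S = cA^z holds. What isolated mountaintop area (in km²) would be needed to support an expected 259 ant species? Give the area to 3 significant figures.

z = ln(161/90) / ln(1340/269) = 0.5816 / 1.6057 = 0.3622
c = 90 / 269^0.3622 = 90 / 7.587 = 11.86
A = (259/11.86)^(1/0.3622) ⇒ ln A = ln(21.83)/0.3622 = 8.5130
A = e^8.5130 ≈ 4979 km²

4980 km²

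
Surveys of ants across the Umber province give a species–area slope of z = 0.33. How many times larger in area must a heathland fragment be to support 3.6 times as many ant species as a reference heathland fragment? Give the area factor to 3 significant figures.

(A₂/A₁)^0.33 = 3.6, so A₂/A₁ = 3.6^(1/0.33) = 3.6^3.03
ln(A₂/A₁) = ln 3.6 / 0.33 = 1.2809 / 0.33 = 3.8816
A₂/A₁ = e^3.8816 ≈ 48.5

48.5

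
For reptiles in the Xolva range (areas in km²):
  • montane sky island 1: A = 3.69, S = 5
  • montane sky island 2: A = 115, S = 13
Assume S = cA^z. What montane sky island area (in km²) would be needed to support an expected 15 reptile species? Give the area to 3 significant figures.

z = ln(13/5) / ln(115/3.69) = 0.9555 / 3.4393 = 0.2778
c = 5 / 3.69^0.2778 = 5 / 1.437 = 3.479
A = (15/3.479)^(1/0.2778) ⇒ ln A = ln(4.312)/0.2778 = 5.2600
A = e^5.2600 ≈ 192.5 km²

192 km²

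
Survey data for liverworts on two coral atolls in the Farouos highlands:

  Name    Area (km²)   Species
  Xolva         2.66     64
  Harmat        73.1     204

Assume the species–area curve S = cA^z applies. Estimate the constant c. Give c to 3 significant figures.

45.5

z = ln(S₂/S₁) / ln(A₂/A₁) = ln(204/64) / ln(73.1/2.66) = 1.1592 / 3.3135 = 0.3499
c = S₁ / A₁^z = 64 / 2.66^0.3499 = 64 / 1.408 = 45.45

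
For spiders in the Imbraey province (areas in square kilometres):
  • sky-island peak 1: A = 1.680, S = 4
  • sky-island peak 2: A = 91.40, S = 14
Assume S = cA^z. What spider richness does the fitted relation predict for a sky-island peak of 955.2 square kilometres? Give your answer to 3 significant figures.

29.2

z = ln(14/4) / ln(91.4/1.68) = 1.2528 / 3.9965 = 0.3135
c = 4 / 1.68^0.3135 = 4 / 1.177 = 3.4
S₃ = 3.4 × 955.2^0.3135 = 3.4 × 8.593 ≈ 29.21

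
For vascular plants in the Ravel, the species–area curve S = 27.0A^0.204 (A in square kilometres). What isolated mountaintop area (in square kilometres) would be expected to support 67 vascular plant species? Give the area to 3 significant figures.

86.1 square kilometres

67 = 27 × A^0.204  ⇒  A^0.204 = 67/27 = 2.481
ln A = ln(2.481) / 0.204 = 0.9089 / 0.204 = 4.4552
A = e^4.4552 ≈ 86.07 square kilometres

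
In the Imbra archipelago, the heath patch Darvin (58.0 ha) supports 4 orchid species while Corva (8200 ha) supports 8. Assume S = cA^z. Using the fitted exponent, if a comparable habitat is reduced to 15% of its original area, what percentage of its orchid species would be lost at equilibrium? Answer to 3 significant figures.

z = ln(8/4) / ln(8200/58) = 0.6931 / 4.9514 = 0.1400
S_new/S_old = (A_new/A_old)^z = 0.15^0.1400 = exp(0.1400 × -1.8971) = 0.7668
Fraction lost = 1 − 0.7668 = 0.2332

23.3%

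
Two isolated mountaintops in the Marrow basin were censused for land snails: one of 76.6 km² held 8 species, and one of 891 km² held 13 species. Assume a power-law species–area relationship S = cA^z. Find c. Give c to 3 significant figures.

z = ln(S₂/S₁) / ln(A₂/A₁) = ln(13/8) / ln(891/76.6) = 0.4855 / 2.4537 = 0.1979
c = S₁ / A₁^z = 8 / 76.6^0.1979 = 8 / 2.36 = 3.391

3.39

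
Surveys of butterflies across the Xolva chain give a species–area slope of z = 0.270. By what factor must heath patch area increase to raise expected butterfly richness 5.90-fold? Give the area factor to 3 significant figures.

716

(A₂/A₁)^0.27 = 5.9, so A₂/A₁ = 5.9^(1/0.27) = 5.9^3.704
ln(A₂/A₁) = ln 5.9 / 0.27 = 1.7750 / 0.27 = 6.5739
A₂/A₁ = e^6.5739 ≈ 716.2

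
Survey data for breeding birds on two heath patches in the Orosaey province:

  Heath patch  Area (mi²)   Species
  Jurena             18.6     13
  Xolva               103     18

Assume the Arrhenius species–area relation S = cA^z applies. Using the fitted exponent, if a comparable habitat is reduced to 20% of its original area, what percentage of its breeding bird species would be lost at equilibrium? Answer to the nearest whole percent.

26%

z = ln(18/13) / ln(103/18.6) = 0.3254 / 1.7116 = 0.1901
S_new/S_old = (A_new/A_old)^z = 0.2^0.1901 = exp(0.1901 × -1.6094) = 0.7364
Fraction lost = 1 − 0.7364 = 0.2636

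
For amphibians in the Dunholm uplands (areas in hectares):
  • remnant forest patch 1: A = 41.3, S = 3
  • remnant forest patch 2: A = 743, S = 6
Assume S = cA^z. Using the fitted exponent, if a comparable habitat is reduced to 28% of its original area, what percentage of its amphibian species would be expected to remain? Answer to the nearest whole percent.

z = ln(6/3) / ln(743/41.3) = 0.6931 / 2.8898 = 0.2399
S_new/S_old = (A_new/A_old)^z = 0.28^0.2399 = exp(0.2399 × -1.2730) = 0.7369

74%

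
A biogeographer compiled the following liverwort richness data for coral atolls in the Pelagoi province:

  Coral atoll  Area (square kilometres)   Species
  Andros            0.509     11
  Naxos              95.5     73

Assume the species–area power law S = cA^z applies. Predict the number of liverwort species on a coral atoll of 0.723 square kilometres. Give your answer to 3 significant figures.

12.5

z = ln(73/11) / ln(95.5/0.509) = 1.8926 / 5.2344 = 0.3616
c = 11 / 0.509^0.3616 = 11 / 0.7834 = 14.04
S₃ = 14.04 × 0.723^0.3616 = 14.04 × 0.8893 ≈ 12.49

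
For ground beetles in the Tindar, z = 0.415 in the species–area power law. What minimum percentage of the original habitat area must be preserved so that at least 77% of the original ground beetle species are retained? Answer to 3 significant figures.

53.3%

Need (A_new/A_old)^0.415 = 0.77, so A_new/A_old = 0.77^(1/0.415) = 0.77^2.41
ln(A_new/A_old) = ln 0.77 / 0.415 = -0.2614 / 0.415 = -0.6298
A_new/A_old = e^-0.6298 ≈ 0.5327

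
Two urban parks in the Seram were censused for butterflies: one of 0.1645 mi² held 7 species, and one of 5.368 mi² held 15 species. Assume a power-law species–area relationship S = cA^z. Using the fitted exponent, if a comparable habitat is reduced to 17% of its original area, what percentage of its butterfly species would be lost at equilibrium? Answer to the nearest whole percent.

z = ln(15/7) / ln(5.368/0.1645) = 0.7621 / 3.4853 = 0.2187
S_new/S_old = (A_new/A_old)^z = 0.17^0.2187 = exp(0.2187 × -1.7720) = 0.6788
Fraction lost = 1 − 0.6788 = 0.3212

32%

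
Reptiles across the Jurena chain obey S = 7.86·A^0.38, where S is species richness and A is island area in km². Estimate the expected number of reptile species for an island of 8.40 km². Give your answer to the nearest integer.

18 species

S = 7.86 × 8.4^0.38
ln S = ln 7.86 + 0.38 × ln 8.4 = 2.0618 + 0.38 × 2.1282 = 2.8705
S = e^2.8705 ≈ 17.65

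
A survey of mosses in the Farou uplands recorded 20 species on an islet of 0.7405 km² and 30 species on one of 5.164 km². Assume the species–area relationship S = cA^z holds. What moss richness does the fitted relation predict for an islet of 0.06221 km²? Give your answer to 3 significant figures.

z = ln(30/20) / ln(5.164/0.7405) = 0.4055 / 1.9421 = 0.2088
c = 20 / 0.7405^0.2088 = 20 / 0.9392 = 21.29
S₃ = 21.29 × 0.06221^0.2088 = 21.29 × 0.56 ≈ 11.93

11.9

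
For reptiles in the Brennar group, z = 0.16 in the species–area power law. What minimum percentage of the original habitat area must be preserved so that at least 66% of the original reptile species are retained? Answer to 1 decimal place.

Need (A_new/A_old)^0.16 = 0.66, so A_new/A_old = 0.66^(1/0.16) = 0.66^6.25
ln(A_new/A_old) = ln 0.66 / 0.16 = -0.4155 / 0.16 = -2.5970
A_new/A_old = e^-2.5970 ≈ 0.0745

7.4%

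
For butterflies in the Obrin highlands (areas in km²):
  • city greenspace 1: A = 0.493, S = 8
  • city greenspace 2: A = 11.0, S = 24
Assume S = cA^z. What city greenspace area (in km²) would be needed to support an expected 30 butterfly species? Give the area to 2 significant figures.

21 km²

z = ln(24/8) / ln(11/0.493) = 1.0986 / 3.1051 = 0.3538
c = 8 / 0.493^0.3538 = 8 / 0.7786 = 10.27
A = (30/10.27)^(1/0.3538) ⇒ ln A = ln(2.92)/0.3538 = 3.0286
A = e^3.0286 ≈ 20.67 km²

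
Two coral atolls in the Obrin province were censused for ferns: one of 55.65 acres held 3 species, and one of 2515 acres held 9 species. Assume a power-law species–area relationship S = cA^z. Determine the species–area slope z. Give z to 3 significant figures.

0.288

Taking logs: ln S = ln c + z ln A, so z = (ln S₂ − ln S₁)/(ln A₂ − ln A₁).
z = ln(9/3) / ln(2515/55.65) = ln(3) / ln(45.19) = 1.0986 / 3.8109 = 0.2883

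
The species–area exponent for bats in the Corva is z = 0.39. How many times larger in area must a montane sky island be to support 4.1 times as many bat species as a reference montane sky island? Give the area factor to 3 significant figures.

37.3

(A₂/A₁)^0.39 = 4.1, so A₂/A₁ = 4.1^(1/0.39) = 4.1^2.564
ln(A₂/A₁) = ln 4.1 / 0.39 = 1.4110 / 0.39 = 3.6179
A₂/A₁ = e^3.6179 ≈ 37.26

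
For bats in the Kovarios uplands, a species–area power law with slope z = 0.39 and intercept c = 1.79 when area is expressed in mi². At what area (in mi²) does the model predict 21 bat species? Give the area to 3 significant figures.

21 = 1.79 × A^0.39  ⇒  A^0.39 = 21/1.79 = 11.73
ln A = ln(11.73) / 0.39 = 2.4623 / 0.39 = 6.3136
A = e^6.3136 ≈ 552 mi²

552 mi²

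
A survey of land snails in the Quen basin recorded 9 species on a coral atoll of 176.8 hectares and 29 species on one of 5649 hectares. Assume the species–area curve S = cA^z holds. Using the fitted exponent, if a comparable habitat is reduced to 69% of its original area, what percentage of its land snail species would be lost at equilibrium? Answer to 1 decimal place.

z = ln(29/9) / ln(5649/176.8) = 1.1701 / 3.4642 = 0.3378
S_new/S_old = (A_new/A_old)^z = 0.69^0.3378 = exp(0.3378 × -0.3711) = 0.8822
Fraction lost = 1 − 0.8822 = 0.1178

11.8%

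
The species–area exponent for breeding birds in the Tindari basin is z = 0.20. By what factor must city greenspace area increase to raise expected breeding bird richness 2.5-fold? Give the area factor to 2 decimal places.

97.66

(A₂/A₁)^0.2 = 2.5, so A₂/A₁ = 2.5^(1/0.2) = 2.5^5
ln(A₂/A₁) = ln 2.5 / 0.2 = 0.9163 / 0.2 = 4.5815
A₂/A₁ = e^4.5815 ≈ 97.66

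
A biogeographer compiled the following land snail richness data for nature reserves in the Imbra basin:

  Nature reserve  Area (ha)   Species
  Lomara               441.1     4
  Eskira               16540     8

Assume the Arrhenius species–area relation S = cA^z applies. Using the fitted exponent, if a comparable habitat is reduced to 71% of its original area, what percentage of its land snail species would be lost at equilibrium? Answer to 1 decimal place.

z = ln(8/4) / ln(16540/441.1) = 0.6931 / 3.6243 = 0.1913
S_new/S_old = (A_new/A_old)^z = 0.71^0.1913 = exp(0.1913 × -0.3425) = 0.9366
Fraction lost = 1 − 0.9366 = 0.0634

6.3%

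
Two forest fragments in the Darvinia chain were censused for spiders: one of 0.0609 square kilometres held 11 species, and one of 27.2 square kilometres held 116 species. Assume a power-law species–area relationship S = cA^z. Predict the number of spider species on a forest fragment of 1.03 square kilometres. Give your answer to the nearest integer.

33

z = ln(116/11) / ln(27.2/0.0609) = 2.3557 / 6.1017 = 0.3861
c = 11 / 0.0609^0.3861 = 11 / 0.3395 = 32.41
S₃ = 32.41 × 1.03^0.3861 = 32.41 × 1.011 ≈ 32.78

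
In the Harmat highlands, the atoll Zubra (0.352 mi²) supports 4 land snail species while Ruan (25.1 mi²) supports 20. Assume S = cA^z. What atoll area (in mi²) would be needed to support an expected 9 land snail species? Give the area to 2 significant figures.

z = ln(20/4) / ln(25.1/0.352) = 1.6094 / 4.2670 = 0.3772
c = 4 / 0.352^0.3772 = 4 / 0.6745 = 5.931
A = (9/5.931)^(1/0.3772) ⇒ ln A = ln(1.518)/0.3772 = 1.1058
A = e^1.1058 ≈ 3.022 mi²

3.0 mi²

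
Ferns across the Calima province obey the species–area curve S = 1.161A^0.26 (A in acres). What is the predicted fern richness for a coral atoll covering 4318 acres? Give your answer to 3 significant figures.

S = 1.161 × 4318^0.26
ln S = ln 1.161 + 0.26 × ln 4318 = 0.1493 + 0.26 × 8.3705 = 2.3256
S = e^2.3256 ≈ 10.23

10.2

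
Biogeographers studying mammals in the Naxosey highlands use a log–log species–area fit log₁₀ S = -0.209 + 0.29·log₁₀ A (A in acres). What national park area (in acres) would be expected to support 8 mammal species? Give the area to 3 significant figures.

6840 acres

8 = 0.618 × A^0.29  ⇒  A^0.29 = 8/0.618 = 12.94
ln A = ln(12.94) / 0.29 = 2.5607 / 0.29 = 8.8299
A = e^8.8299 ≈ 6836 acres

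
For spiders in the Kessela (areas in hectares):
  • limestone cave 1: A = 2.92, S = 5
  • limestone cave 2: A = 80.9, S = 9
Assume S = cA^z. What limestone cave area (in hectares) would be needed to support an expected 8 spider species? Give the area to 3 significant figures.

z = ln(9/5) / ln(80.9/2.92) = 0.5878 / 3.3216 = 0.1770
c = 5 / 2.92^0.1770 = 5 / 1.209 = 4.136
A = (8/4.136)^(1/0.1770) ⇒ ln A = ln(1.934)/0.1770 = 3.7276
A = e^3.7276 ≈ 41.58 hectares

41.6 hectares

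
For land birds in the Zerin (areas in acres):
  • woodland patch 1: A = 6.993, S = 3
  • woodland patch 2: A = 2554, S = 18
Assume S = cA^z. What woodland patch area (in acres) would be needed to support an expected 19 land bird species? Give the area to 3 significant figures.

z = ln(18/3) / ln(2554/6.993) = 1.7918 / 5.9005 = 0.3037
c = 3 / 6.993^0.3037 = 3 / 1.805 = 1.662
A = (19/1.662)^(1/0.3037) ⇒ ln A = ln(11.43)/0.3037 = 8.0235
A = e^8.0235 ≈ 3052 acres

3050 acres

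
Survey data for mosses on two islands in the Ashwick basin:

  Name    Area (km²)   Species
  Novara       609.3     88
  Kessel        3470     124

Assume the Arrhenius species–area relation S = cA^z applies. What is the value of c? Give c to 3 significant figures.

z = ln(S₂/S₁) / ln(A₂/A₁) = ln(124/88) / ln(3470/609.3) = 0.3429 / 1.7396 = 0.1971
c = S₁ / A₁^z = 88 / 609.3^0.1971 = 88 / 3.54 = 24.86

24.9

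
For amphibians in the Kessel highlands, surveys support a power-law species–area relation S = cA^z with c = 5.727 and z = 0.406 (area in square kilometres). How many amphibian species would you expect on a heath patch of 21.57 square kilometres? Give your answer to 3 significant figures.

S = 5.727 × 21.57^0.406 = 5.727 × 3.48 ≈ 19.93

19.9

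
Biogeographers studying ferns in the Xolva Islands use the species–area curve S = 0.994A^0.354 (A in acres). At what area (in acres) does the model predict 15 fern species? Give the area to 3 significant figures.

15 = 0.994 × A^0.354  ⇒  A^0.354 = 15/0.994 = 15.09
ln A = ln(15.09) / 0.354 = 2.7141 / 0.354 = 7.6669
A = e^7.6669 ≈ 2136 acres

2140 acres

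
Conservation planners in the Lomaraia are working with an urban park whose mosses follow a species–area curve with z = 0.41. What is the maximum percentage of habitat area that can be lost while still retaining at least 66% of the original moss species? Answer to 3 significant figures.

Need (A_new/A_old)^0.41 = 0.66, so A_new/A_old = 0.66^(1/0.41) = 0.66^2.439
ln(A_new/A_old) = ln 0.66 / 0.41 = -0.4155 / 0.41 = -1.0135
A_new/A_old = e^-1.0135 ≈ 0.363
Fraction that can be lost = 1 − 0.363 = 0.637

63.7%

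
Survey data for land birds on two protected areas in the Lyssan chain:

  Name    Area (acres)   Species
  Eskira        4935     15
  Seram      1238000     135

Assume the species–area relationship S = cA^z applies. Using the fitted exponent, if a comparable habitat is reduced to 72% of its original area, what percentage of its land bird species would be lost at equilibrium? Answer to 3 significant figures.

z = ln(135/15) / ln(1238000/4935) = 2.1972 / 5.5249 = 0.3977
S_new/S_old = (A_new/A_old)^z = 0.72^0.3977 = exp(0.3977 × -0.3285) = 0.8775
Fraction lost = 1 − 0.8775 = 0.1225

12.2%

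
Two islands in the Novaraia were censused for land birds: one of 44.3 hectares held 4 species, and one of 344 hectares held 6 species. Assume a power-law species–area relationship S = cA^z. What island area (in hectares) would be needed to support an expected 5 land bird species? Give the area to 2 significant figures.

140 hectares

z = ln(6/4) / ln(344/44.3) = 0.4055 / 2.0497 = 0.1978
c = 4 / 44.3^0.1978 = 4 / 2.117 = 1.89
A = (5/1.89)^(1/0.1978) ⇒ ln A = ln(2.646)/0.1978 = 4.9190
A = e^4.9190 ≈ 136.9 hectares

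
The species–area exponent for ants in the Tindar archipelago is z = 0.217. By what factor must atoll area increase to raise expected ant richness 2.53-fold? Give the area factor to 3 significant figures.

72.1

(A₂/A₁)^0.217 = 2.53, so A₂/A₁ = 2.53^(1/0.217) = 2.53^4.608
ln(A₂/A₁) = ln 2.53 / 0.217 = 0.9282 / 0.217 = 4.2775
A₂/A₁ = e^4.2775 ≈ 72.06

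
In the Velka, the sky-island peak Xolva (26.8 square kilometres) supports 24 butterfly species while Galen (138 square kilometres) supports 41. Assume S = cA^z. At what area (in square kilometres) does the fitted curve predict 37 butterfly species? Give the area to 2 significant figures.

100 square kilometres

z = ln(41/24) / ln(138/26.8) = 0.5355 / 1.6389 = 0.3268
c = 24 / 26.8^0.3268 = 24 / 2.929 = 8.195
A = (37/8.195)^(1/0.3268) ⇒ ln A = ln(4.515)/0.3268 = 4.6131
A = e^4.6131 ≈ 100.8 square kilometres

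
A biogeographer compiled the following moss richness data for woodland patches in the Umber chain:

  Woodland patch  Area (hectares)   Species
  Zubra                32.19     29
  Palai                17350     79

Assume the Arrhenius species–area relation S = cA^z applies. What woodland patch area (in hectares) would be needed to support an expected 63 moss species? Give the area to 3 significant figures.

z = ln(79/29) / ln(17350/32.19) = 1.0022 / 6.2897 = 0.1593
c = 29 / 32.19^0.1593 = 29 / 1.739 = 16.68
A = (63/16.68)^(1/0.1593) ⇒ ln A = ln(3.777)/0.1593 = 8.3410
A = e^8.3410 ≈ 4192 hectares

4190 hectares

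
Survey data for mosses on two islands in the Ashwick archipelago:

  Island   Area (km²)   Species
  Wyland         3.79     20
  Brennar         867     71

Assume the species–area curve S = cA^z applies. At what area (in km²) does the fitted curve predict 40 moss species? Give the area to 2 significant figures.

74 km²

z = ln(71/20) / ln(867/3.79) = 1.2669 / 5.4327 = 0.2332
c = 20 / 3.79^0.2332 = 20 / 1.364 = 14.66
A = (40/14.66)^(1/0.2332) ⇒ ln A = ln(2.729)/0.2332 = 4.3046
A = e^4.3046 ≈ 74.04 km²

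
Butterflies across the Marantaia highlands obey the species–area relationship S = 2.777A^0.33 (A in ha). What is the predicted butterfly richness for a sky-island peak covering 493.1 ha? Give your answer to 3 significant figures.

S = 2.777 × 493.1^0.33
ln S = ln 2.777 + 0.33 × ln 493.1 = 1.0214 + 0.33 × 6.2007 = 3.0676
S = e^3.0676 ≈ 21.49

21.5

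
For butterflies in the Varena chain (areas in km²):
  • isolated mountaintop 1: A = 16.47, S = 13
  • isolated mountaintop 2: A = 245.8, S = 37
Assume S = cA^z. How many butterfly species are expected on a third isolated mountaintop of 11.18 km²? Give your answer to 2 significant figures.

11

z = ln(37/13) / ln(245.8/16.47) = 1.0460 / 2.7030 = 0.3870
c = 13 / 16.47^0.3870 = 13 / 2.957 = 4.397
S₃ = 4.397 × 11.18^0.3870 = 4.397 × 2.545 ≈ 11.19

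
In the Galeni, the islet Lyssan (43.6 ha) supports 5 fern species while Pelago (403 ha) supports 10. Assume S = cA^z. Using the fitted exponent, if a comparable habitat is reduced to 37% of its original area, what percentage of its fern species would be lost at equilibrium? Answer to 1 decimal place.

26.6%

z = ln(10/5) / ln(403/43.6) = 0.6931 / 2.2239 = 0.3117
S_new/S_old = (A_new/A_old)^z = 0.37^0.3117 = exp(0.3117 × -0.9943) = 0.7335
Fraction lost = 1 − 0.7335 = 0.2665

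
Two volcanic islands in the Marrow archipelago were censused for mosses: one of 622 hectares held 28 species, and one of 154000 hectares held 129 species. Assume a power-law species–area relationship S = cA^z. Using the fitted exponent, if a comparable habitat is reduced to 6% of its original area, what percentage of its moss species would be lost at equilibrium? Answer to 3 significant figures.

54.1%

z = ln(129/28) / ln(154000/622) = 1.5276 / 5.5118 = 0.2772
S_new/S_old = (A_new/A_old)^z = 0.06^0.2772 = exp(0.2772 × -2.8134) = 0.4585
Fraction lost = 1 − 0.4585 = 0.5415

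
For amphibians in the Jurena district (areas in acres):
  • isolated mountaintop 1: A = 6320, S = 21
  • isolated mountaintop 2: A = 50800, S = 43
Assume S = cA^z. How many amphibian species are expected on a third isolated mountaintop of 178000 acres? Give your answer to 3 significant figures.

z = ln(43/21) / ln(50800/6320) = 0.7167 / 2.0842 = 0.3439
c = 21 / 6320^0.3439 = 21 / 20.27 = 1.036
S₃ = 1.036 × 178000^0.3439 = 1.036 × 63.89 ≈ 66.18

66.2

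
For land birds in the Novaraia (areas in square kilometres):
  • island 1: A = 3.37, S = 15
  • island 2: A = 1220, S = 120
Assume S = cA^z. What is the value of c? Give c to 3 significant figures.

9.77

z = ln(S₂/S₁) / ln(A₂/A₁) = ln(120/15) / ln(1220/3.37) = 2.0794 / 5.8917 = 0.3529
c = S₁ / A₁^z = 15 / 3.37^0.3529 = 15 / 1.535 = 9.769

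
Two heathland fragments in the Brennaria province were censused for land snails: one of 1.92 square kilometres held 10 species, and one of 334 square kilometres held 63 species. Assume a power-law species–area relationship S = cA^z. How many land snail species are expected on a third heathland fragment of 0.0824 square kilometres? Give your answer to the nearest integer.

z = ln(63/10) / ln(334/1.92) = 1.8405 / 5.1588 = 0.3568
c = 10 / 1.92^0.3568 = 10 / 1.262 = 7.924
S₃ = 7.924 × 0.0824^0.3568 = 7.924 × 0.4104 ≈ 3.252

3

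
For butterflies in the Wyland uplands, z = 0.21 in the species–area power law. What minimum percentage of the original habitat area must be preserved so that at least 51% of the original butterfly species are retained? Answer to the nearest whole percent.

Need (A_new/A_old)^0.21 = 0.51, so A_new/A_old = 0.51^(1/0.21) = 0.51^4.762
ln(A_new/A_old) = ln 0.51 / 0.21 = -0.6733 / 0.21 = -3.2064
A_new/A_old = e^-3.2064 ≈ 0.0405

4%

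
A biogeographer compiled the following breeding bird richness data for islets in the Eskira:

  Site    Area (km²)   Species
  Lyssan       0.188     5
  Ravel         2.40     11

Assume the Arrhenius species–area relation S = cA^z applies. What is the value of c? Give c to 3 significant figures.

8.39

z = ln(S₂/S₁) / ln(A₂/A₁) = ln(11/5) / ln(2.4/0.188) = 0.7885 / 2.5468 = 0.3096
c = S₁ / A₁^z = 5 / 0.188^0.3096 = 5 / 0.5961 = 8.388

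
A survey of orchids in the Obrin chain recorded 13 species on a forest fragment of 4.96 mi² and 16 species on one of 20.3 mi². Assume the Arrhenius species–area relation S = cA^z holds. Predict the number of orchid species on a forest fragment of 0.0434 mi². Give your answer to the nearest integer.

z = ln(16/13) / ln(20.3/4.96) = 0.2076 / 1.4092 = 0.1473
c = 13 / 4.96^0.1473 = 13 / 1.266 = 10.27
S₃ = 10.27 × 0.0434^0.1473 = 10.27 × 0.6299 ≈ 6.467

6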